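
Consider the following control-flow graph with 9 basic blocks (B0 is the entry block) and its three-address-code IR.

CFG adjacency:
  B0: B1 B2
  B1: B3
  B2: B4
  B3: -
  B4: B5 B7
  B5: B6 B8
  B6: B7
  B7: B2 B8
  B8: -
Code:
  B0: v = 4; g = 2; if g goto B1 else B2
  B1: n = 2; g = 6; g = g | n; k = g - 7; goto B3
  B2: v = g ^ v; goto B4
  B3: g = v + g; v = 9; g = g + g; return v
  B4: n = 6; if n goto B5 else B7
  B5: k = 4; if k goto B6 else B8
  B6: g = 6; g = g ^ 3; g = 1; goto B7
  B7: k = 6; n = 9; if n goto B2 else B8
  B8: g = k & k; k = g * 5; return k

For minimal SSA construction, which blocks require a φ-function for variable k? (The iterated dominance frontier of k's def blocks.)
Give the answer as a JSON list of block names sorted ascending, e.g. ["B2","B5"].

idom tree: B1←B0 B2←B0 B3←B1 B4←B2 B5←B4 B6←B5 B7←B4 B8←B4
Dom∩ at merges:
  B2: preds {B0,B7}: {B0} ∩ {B0,B2,B4,B7} = {B0}; idom=B0
  B7: preds {B4,B6}: {B0,B2,B4} ∩ {B0,B2,B4,B5,B6} = {B0,B2,B4}; idom=B4
  B8: preds {B5,B7}: {B0,B2,B4,B5} ∩ {B0,B2,B4,B7} = {B0,B2,B4}; idom=B4

DF walk-up:
  B2←B0: walk · to B0
  B2←B7: walk B7→B4→B2 to B0
  B7←B4: walk · to B4
  B7←B6: walk B6→B5 to B4
  B8←B5: walk B5 to B4
  B8←B7: walk B7 to B4
  B0 → ∅
  B1 → ∅
  B2 → {B2}
  B3 → ∅
  B4 → {B2}
  B5 → {B7,B8}
  B6 → {B7}
  B7 → {B2,B8}
  B8 → ∅

φ for k: defs {B1,B5,B7,B8}
  DF⁺ = {B2,B7,B8}

Answer: ["B2", "B7", "B8"]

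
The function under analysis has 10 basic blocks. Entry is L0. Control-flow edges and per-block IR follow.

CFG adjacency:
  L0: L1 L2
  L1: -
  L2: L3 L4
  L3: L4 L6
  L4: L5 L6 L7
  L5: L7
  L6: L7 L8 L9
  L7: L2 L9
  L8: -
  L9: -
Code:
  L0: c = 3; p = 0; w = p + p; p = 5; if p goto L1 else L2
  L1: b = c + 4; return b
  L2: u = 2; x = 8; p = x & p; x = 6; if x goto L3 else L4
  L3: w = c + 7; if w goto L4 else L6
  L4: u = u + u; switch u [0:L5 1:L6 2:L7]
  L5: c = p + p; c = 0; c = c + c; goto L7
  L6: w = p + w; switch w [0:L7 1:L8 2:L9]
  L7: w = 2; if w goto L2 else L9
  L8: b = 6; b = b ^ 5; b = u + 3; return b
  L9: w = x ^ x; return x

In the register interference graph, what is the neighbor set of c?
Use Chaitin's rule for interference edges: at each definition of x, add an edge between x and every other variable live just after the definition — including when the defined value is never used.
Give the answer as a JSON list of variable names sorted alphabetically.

Per-block:
  L0: def={c,p,w} ue=∅
  L1: def={b} ue={c}
  L2: def={p,u,x} ue={p}
  L3: def={w} ue={c}
  L4: def={u} ue={u}
  L5: def={c} ue={p}
  L6: def={w} ue={p,w}
  L7: def={w} ue=∅
  L8: def={b} ue={u}
  L9: def={w} ue={x}

Liveness:
  live L0: ∅→{c,p,w}
  live L1: {c}→∅
  live L2: {c,p,w}→{c,p,u,w,x}
  live L3: {c,p,u,x}→{c,p,u,w,x}
  live L4: {c,p,u,w,x}→{c,p,u,w,x}
  live L5: {p,x}→{c,p,x}
  live L6: {c,p,u,w,x}→{c,p,u,x}
  live L7: {c,p,x}→{c,p,w,x}
  live L8: {u}→∅
  live L9: {x}→∅

Interference:
  b — {u}
  c — {p,u,w,x}
  p — {c,u,w,x}
  u — {b,c,p,w,x}
  w — {c,p,u,x}
  x — {c,p,u,w}

N(c) = ["p", "u", "w", "x"]

Answer: ["p", "u", "w", "x"]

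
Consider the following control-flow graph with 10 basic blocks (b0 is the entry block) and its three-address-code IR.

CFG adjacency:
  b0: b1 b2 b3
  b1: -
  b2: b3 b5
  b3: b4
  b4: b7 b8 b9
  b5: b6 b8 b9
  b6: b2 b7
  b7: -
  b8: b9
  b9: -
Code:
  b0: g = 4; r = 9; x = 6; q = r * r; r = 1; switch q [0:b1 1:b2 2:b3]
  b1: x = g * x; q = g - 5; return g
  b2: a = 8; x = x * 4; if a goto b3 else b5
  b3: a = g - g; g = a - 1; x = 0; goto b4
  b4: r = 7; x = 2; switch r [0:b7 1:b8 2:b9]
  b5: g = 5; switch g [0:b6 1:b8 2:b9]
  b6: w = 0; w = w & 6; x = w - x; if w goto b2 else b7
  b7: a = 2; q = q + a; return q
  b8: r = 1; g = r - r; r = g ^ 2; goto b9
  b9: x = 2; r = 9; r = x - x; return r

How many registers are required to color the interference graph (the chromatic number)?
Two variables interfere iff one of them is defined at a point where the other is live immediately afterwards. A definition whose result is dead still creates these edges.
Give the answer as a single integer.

Block summaries:
  b0: def={g,q,r,x} ue=∅
  b1: def={q,x} ue={g,x}
  b2: def={a,x} ue={x}
  b3: def={a,g,x} ue={g}
  b4: def={r,x} ue=∅
  b5: def={g} ue=∅
  b6: def={w,x} ue={x}
  b7: def={a,q} ue={q}
  b8: def={g,r} ue=∅
  b9: def={r,x} ue=∅

Liveness:
  b0 li=∅ lo={g,q,x}
  b1 li={g,x} lo=∅
  b2 li={g,q,x} lo={g,q,x}
  b3 li={g,q} lo={q}
  b4 li={q} lo={q}
  b5 li={q,x} lo={g,q,x}
  b6 li={g,q,x} lo={g,q,x}
  b7 li={q} lo=∅
  b8 li=∅ lo=∅
  b9 li=∅ lo=∅

Interference:
  a: {g,q,x}
  g: {a,q,r,w,x}
  q: {a,g,r,w,x}
  r: {g,q,x}
  w: {g,q,x}
  x: {a,g,q,r,w}

Registers:
  {a,g,q,x} pairwise interfere (4-clique) ⇒ χ ≥ 4
  4-colouring: R0={g}  R1={q}  R2={x}  R3={a,r,w}
  χ = 4

Answer: 4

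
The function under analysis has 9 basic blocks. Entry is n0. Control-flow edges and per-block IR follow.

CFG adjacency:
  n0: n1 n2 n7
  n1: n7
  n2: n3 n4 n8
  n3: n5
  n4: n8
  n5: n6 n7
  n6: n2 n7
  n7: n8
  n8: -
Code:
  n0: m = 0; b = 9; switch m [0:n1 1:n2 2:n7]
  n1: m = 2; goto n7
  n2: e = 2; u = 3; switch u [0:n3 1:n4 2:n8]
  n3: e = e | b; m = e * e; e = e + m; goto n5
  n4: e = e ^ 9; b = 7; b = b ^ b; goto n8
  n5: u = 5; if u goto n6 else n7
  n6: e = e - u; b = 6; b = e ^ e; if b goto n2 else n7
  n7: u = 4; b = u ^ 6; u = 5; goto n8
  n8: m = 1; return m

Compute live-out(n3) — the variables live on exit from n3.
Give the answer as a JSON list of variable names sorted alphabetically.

def/use:
  n0: {b,m} / ∅
  n1: {m} / ∅
  n2: {e,u} / ∅
  n3: {e,m} / {b,e}
  n4: {b,e} / {e}
  n5: {u} / ∅
  n6: {b,e} / {e,u}
  n7: {b,u} / ∅
  n8: {m} / ∅

Liveness:
  live n0: ∅→{b}
  live n1: ∅→∅
  live n2: {b}→{b,e}
  live n3: {b,e}→{e}
  live n4: {e}→∅
  live n5: {e}→{e,u}
  live n6: {e,u}→{b}
  live n7: ∅→∅
  live n8: ∅→∅

live-out(n3) = ["e"]

Answer: ["e"]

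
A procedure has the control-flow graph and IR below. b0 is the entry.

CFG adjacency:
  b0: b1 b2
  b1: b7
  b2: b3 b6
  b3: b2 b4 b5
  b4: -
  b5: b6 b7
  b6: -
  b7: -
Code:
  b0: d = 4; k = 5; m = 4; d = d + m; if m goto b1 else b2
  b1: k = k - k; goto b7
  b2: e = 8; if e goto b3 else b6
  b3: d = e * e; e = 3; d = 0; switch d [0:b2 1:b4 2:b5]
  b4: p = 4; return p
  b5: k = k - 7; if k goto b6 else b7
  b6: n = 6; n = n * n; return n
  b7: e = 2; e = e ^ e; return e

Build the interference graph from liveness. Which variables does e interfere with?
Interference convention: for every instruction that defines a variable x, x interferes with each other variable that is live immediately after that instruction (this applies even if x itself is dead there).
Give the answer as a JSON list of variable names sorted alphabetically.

Per-block:
  b0: {d,k,m} / ∅
  b1: {k} / {k}
  b2: {e} / ∅
  b3: {d,e} / {e}
  b4: {p} / ∅
  b5: {k} / {k}
  b6: {n} / ∅
  b7: {e} / ∅

Liveness:
  b0 li=∅ lo={k}
  b1 li={k} lo=∅
  b2 li={k} lo={e,k}
  b3 li={e,k} lo={k}
  b4 li=∅ lo=∅
  b5 li={k} lo=∅
  b6 li=∅ lo=∅
  b7 li=∅ lo=∅

Interference:
  d: {k,m}
  e: {k}
  k: {d,e,m}
  m: {d,k}
  n: ∅
  p: ∅

N(e) = ["k"]

Answer: ["k"]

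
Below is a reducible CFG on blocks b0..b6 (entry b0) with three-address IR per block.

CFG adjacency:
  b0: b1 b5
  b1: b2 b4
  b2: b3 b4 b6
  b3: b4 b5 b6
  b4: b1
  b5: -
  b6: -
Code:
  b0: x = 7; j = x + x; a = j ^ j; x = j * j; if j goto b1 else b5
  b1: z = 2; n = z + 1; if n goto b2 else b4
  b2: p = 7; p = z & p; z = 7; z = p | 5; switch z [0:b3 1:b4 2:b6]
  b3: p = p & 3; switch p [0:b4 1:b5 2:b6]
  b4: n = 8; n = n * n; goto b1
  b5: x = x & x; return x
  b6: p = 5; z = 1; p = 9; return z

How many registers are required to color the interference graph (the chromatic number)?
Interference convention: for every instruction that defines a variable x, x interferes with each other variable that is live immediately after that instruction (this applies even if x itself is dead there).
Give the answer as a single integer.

Answer: 3

Working:
Per-block:
  b0: {a,j,x} / ∅
  b1: {n,z} / ∅
  b2: {p,z} / {z}
  b3: {p} / {p}
  b4: {n} / ∅
  b5: {x} / {x}
  b6: {p,z} / ∅

Backward fixpoint:
  b0 li=∅ lo={x}
  b1 li={x} lo={x,z}
  b2 li={x,z} lo={p,x}
  b3 li={p,x} lo={x}
  b4 li={x} lo={x}
  b5 li={x} lo=∅
  b6 li=∅ lo=∅

Conflict graph:
  a — {j}
  j — {a,x}
  n — {x,z}
  p — {x,z}
  x — {j,n,p,z}
  z — {n,p,x}

Colouring:
  clique {n,x,z} ⇒ need ≥ 3
  assign a→r0 j→r1 n→r2 p→r2 x→r0 z→r1 — no edge inside a register ⇒ χ ≤ 3
  χ = 3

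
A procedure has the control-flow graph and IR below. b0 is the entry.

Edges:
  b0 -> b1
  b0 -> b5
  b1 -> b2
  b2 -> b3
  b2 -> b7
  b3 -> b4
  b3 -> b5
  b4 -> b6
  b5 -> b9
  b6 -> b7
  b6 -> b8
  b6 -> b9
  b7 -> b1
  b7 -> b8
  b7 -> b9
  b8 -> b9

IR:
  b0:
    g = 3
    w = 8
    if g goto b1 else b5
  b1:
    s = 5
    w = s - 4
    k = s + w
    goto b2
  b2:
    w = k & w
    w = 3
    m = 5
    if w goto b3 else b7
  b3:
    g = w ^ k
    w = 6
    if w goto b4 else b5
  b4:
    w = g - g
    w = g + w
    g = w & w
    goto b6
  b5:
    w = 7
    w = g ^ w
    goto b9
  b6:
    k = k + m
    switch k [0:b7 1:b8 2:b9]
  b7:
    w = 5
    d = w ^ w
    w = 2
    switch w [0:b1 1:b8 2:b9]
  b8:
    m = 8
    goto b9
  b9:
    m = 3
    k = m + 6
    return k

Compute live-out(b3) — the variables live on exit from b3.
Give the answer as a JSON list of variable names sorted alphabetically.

Answer: ["g", "k", "m"]

Analysis:
Per-block:
  b0 def {g,w} use ∅
  b1 def {k,s,w} use ∅
  b2 def {m,w} use {k,w}
  b3 def {g,w} use {k,w}
  b4 def {g,w} use {g}
  b5 def {w} use {g}
  b6 def {k} use {k,m}
  b7 def {d,w} use ∅
  b8 def {m} use ∅
  b9 def {k,m} use ∅

Backward fixpoint:
  b0 li=∅ lo={g}
  b1 li=∅ lo={k,w}
  b2 li={k,w} lo={k,m,w}
  b3 li={k,m,w} lo={g,k,m}
  b4 li={g,k,m} lo={k,m}
  b5 li={g} lo=∅
  b6 li={k,m} lo=∅
  b7 li=∅ lo=∅
  b8 li=∅ lo=∅
  b9 li=∅ lo=∅

live-out(b3) = ["g", "k", "m"]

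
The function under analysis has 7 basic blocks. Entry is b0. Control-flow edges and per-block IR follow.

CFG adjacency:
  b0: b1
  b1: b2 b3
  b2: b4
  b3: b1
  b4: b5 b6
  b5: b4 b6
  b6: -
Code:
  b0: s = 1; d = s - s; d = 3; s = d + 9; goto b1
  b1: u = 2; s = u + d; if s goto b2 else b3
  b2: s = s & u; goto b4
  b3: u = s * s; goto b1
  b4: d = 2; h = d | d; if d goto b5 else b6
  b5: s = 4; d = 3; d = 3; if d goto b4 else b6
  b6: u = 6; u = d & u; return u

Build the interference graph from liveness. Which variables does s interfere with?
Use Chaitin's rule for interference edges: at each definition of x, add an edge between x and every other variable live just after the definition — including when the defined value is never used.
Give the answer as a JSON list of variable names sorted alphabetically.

Answer: ["d", "u"]

Working:
Block summaries:
  b0: def={d,s} ue=∅
  b1: def={s,u} ue={d}
  b2: def={s} ue={s,u}
  b3: def={u} ue={s}
  b4: def={d,h} ue=∅
  b5: def={d,s} ue=∅
  b6: def={u} ue={d}

Liveness:
  b0 li=∅ lo={d}
  b1 li={d} lo={d,s,u}
  b2 li={s,u} lo=∅
  b3 li={d,s} lo={d}
  b4 li=∅ lo={d}
  b5 li=∅ lo={d}
  b6 li={d} lo=∅

Interfere edges:
  d: {h,s,u}
  h: {d}
  s: {d,u}
  u: {d,s}

N(s) = ["d", "u"]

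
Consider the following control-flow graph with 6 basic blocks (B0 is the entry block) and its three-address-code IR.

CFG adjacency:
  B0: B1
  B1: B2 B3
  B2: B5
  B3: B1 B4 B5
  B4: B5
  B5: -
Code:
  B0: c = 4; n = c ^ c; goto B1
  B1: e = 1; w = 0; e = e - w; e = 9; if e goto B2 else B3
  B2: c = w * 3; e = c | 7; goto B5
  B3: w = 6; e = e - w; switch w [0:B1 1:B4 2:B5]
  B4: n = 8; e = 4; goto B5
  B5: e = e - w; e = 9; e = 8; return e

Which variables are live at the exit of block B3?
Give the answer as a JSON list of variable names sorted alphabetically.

Answer: ["e", "w"]

Working:
Block summaries:
  B0: def={c,n} ue=∅
  B1: def={e,w} ue=∅
  B2: def={c,e} ue={w}
  B3: def={e,w} ue={e}
  B4: def={e,n} ue=∅
  B5: def={e} ue={e,w}

Liveness:
  B0 li=∅ lo=∅
  B1 li=∅ lo={e,w}
  B2 li={w} lo={e,w}
  B3 li={e} lo={e,w}
  B4 li={w} lo={e,w}
  B5 li={e,w} lo=∅

live-out(B3) = ["e", "w"]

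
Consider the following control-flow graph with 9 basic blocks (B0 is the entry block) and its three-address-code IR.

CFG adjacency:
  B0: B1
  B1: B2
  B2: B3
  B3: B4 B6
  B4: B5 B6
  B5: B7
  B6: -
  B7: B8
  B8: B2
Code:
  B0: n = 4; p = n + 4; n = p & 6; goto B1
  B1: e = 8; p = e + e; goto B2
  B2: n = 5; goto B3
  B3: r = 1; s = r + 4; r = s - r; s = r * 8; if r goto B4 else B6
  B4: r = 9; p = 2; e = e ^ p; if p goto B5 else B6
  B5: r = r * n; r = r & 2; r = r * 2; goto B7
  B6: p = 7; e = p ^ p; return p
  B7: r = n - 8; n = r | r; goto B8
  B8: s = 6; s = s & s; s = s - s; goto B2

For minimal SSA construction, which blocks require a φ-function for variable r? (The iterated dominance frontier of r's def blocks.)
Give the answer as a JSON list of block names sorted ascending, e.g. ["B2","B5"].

Answer: ["B2", "B6"]

Derivation:
idom tree: B1←B0 B2←B1 B3←B2 B4←B3 B5←B4 B6←B3 B7←B5 B8←B7
Join-block Dom:
  B2: preds {B1,B8}: {B0,B1} ∩ {B0,B1,B2,B3,B4,B5,B7,B8} = {B0,B1}; idom=B1
  B6: preds {B3,B4}: {B0,B1,B2,B3} ∩ {B0,B1,B2,B3,B4} = {B0,B1,B2,B3}; idom=B3

DF derivation:
  B2←B1: walk · to B1
  B2←B8: walk B8→B7→B5→B4→B3→B2 to B1
  B6←B3: walk · to B3
  B6←B4: walk B4 to B3
  B0: DF=∅
  B1: DF=∅
  B2: DF={B2}
  B3: DF={B2}
  B4: DF={B2,B6}
  B5: DF={B2}
  B6: DF=∅
  B7: DF={B2}
  B8: DF={B2}

φ for r: defs {B3,B4,B5,B7}
  DF⁺ = {B2,B6}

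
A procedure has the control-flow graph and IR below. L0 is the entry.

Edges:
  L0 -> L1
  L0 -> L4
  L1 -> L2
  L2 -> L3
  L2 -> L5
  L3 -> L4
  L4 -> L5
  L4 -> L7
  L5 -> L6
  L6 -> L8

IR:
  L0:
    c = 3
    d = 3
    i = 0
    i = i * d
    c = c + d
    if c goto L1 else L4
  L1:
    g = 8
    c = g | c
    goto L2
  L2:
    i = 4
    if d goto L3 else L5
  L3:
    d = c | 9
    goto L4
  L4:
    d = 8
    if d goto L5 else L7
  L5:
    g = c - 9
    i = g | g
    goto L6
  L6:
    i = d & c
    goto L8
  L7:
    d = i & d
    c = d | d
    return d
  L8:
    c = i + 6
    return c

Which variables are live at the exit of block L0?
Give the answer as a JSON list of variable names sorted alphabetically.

Answer: ["c", "d", "i"]

Analysis:
def/use:
  L0 def {c,d,i} use ∅
  L1 def {c,g} use {c}
  L2 def {i} use {d}
  L3 def {d} use {c}
  L4 def {d} use ∅
  L5 def {g,i} use {c}
  L6 def {i} use {c,d}
  L7 def {c,d} use {d,i}
  L8 def {c} use {i}

Liveness:
  live L0: ∅→{c,d,i}
  live L1: {c,d}→{c,d}
  live L2: {c,d}→{c,d,i}
  live L3: {c,i}→{c,i}
  live L4: {c,i}→{c,d,i}
  live L5: {c,d}→{c,d}
  live L6: {c,d}→{i}
  live L7: {d,i}→∅
  live L8: {i}→∅

live-out(L0) = ["c", "d", "i"]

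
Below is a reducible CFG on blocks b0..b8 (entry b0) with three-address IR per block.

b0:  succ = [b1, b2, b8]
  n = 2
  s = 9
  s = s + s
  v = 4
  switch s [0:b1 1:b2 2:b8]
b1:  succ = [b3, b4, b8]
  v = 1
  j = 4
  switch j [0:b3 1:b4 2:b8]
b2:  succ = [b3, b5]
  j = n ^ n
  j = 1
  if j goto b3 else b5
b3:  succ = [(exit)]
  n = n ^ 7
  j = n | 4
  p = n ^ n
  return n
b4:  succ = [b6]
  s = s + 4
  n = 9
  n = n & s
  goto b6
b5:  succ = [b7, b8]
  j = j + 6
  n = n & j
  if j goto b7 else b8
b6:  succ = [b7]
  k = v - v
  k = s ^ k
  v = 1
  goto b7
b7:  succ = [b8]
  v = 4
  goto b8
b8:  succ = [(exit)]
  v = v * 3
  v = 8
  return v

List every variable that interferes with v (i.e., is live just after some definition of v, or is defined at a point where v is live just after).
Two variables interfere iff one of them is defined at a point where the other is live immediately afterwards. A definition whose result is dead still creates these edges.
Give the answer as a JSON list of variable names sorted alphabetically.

Answer: ["j", "n", "s"]

Working:
Per-block:
  b0: {n,s,v} / ∅
  b1: {j,v} / ∅
  b2: {j} / {n}
  b3: {j,n,p} / {n}
  b4: {n,s} / {s}
  b5: {j,n} / {j,n}
  b6: {k,v} / {s,v}
  b7: {v} / ∅
  b8: {v} / {v}

Backward fixpoint:
  live b0: ∅→{n,s,v}
  live b1: {n,s}→{n,s,v}
  live b2: {n,v}→{j,n,v}
  live b3: {n}→∅
  live b4: {s,v}→{s,v}
  live b5: {j,n,v}→{v}
  live b6: {s,v}→∅
  live b7: ∅→{v}
  live b8: {v}→∅

Conflict graph:
  j↔{n,s,v}
  k↔{s}
  n↔{j,p,s,v}
  p↔{n}
  s↔{j,k,n,v}
  v↔{j,n,s}

N(v) = ["j", "n", "s"]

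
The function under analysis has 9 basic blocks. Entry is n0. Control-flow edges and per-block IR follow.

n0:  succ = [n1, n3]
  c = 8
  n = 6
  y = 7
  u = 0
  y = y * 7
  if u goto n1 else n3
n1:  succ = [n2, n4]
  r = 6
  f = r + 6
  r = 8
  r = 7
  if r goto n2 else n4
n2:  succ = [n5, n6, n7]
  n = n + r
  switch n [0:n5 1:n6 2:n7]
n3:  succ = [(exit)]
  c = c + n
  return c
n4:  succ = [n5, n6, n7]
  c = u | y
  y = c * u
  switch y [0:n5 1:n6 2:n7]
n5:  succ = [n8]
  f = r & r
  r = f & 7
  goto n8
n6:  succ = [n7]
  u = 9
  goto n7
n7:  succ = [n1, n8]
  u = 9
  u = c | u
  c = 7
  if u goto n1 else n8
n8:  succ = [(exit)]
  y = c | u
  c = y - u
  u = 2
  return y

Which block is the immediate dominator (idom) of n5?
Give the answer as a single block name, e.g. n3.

idom tree: n1←n0 n2←n1 n3←n0 n4←n1 n5←n1 n6←n1 n7←n1 n8←n1
Dom∩ at merges:
  n1: preds {n0,n7}: {n0} ∩ {n0,n1,n7} = {n0}; idom=n0
  n5: preds {n2,n4}: {n0,n1,n2} ∩ {n0,n1,n4} = {n0,n1}; idom=n1
  n6: preds {n2,n4}: {n0,n1,n2} ∩ {n0,n1,n4} = {n0,n1}; idom=n1
  n7: preds {n2,n4,n6}: {n0,n1,n2} ∩ {n0,n1,n4} ∩ {n0,n1,n6} = {n0,n1}; idom=n1
  n8: preds {n5,n7}: {n0,n1,n5} ∩ {n0,n1,n7} = {n0,n1}; idom=n1

idom(n5) = n1

Answer: n1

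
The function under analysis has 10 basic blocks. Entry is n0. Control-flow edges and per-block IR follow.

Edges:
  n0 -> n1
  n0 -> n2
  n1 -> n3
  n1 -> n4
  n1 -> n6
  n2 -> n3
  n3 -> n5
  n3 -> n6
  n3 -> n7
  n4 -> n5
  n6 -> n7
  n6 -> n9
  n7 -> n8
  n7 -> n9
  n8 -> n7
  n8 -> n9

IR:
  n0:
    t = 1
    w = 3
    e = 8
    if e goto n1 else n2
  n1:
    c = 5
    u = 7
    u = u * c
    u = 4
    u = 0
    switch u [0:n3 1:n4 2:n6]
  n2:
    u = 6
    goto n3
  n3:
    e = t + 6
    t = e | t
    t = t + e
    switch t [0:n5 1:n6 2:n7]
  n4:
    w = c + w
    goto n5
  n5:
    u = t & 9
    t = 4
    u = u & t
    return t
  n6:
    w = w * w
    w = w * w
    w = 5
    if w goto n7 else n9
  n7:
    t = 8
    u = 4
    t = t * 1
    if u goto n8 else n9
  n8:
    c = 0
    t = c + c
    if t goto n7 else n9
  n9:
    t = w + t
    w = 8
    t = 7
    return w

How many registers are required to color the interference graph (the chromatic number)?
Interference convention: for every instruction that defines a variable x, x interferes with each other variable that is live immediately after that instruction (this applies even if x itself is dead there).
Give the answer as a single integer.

Block summaries:
  n0: {e,t,w} / ∅
  n1: {c,u} / ∅
  n2: {u} / ∅
  n3: {e,t} / {t}
  n4: {w} / {c,w}
  n5: {t,u} / {t}
  n6: {w} / {w}
  n7: {t,u} / ∅
  n8: {c,t} / ∅
  n9: {t,w} / {t,w}

Backward fixpoint:
  n0: in=∅ out={t,w}
  n1: in={t,w} out={c,t,w}
  n2: in={t,w} out={t,w}
  n3: in={t,w} out={t,w}
  n4: in={c,t,w} out={t}
  n5: in={t} out=∅
  n6: in={t,w} out={t,w}
  n7: in={w} out={t,w}
  n8: in={w} out={t,w}
  n9: in={t,w} out=∅

Conflict graph:
  c↔{t,u,w}
  e↔{t,w}
  t↔{c,e,u,w}
  u↔{c,t,w}
  w↔{c,e,t,u}

Colouring:
  lower bound: {c,t,u,w} mutually conflict ⇒ χ ≥ 4
  4-colouring: c0={t}  c1={w}  c2={c,e}  c3={u}
  χ = 4

Answer: 4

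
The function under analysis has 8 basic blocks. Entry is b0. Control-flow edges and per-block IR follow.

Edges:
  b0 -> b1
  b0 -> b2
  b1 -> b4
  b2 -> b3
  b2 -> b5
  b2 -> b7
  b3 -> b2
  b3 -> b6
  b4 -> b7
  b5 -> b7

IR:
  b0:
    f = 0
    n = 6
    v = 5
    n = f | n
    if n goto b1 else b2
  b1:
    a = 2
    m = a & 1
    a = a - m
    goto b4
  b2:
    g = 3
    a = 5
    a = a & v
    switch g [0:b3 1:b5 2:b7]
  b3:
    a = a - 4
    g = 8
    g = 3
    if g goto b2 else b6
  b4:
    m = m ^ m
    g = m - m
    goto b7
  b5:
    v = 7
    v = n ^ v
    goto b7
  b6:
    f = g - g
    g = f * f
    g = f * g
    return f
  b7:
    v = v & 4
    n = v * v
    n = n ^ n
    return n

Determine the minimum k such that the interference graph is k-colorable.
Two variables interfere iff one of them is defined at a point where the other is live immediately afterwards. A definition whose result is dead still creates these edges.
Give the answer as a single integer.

def/use:
  b0: def={f,n,v} ue=∅
  b1: def={a,m} ue=∅
  b2: def={a,g} ue={v}
  b3: def={a,g} ue={a}
  b4: def={g,m} ue={m}
  b5: def={v} ue={n}
  b6: def={f,g} ue={g}
  b7: def={n,v} ue={v}

Backward fixpoint:
  live b0: ∅→{n,v}
  live b1: {v}→{m,v}
  live b2: {n,v}→{a,n,v}
  live b3: {a,n,v}→{g,n,v}
  live b4: {m,v}→{v}
  live b5: {n}→{v}
  live b6: {g}→∅
  live b7: {v}→∅

Conflict graph:
  a: {g,m,n,v}
  f: {g,n,v}
  g: {a,f,n,v}
  m: {a,v}
  n: {a,f,g,v}
  v: {a,f,g,m,n}

Colouring:
  lower bound: {a,g,n,v} mutually conflict ⇒ χ ≥ 4
  4-colouring: c0={v}  c1={a,f}  c2={g,m}  c3={n}
  χ = 4

Answer: 4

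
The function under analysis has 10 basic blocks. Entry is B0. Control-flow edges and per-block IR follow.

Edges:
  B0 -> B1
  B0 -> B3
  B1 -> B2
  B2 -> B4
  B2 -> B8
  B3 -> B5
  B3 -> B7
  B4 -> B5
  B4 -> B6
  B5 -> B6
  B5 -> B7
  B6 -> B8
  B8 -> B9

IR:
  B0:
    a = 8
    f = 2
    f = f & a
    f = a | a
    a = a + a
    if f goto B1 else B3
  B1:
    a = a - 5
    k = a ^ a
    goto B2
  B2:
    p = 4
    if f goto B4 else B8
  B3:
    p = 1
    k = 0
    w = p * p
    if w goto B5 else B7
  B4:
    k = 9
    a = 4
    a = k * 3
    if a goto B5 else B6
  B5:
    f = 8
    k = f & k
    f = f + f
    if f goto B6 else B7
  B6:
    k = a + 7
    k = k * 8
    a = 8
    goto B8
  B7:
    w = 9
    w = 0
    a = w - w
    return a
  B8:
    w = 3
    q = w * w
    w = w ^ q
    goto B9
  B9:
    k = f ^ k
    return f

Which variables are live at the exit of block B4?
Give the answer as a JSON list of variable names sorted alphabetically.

Block summaries:
  B0: {a,f} / ∅
  B1: {a,k} / {a}
  B2: {p} / {f}
  B3: {k,p,w} / ∅
  B4: {a,k} / ∅
  B5: {f,k} / {k}
  B6: {a,k} / {a}
  B7: {a,w} / ∅
  B8: {q,w} / ∅
  B9: {k} / {f,k}

Backward fixpoint:
  B0 li=∅ lo={a,f}
  B1 li={a,f} lo={f,k}
  B2 li={f,k} lo={f,k}
  B3 li={a} lo={a,k}
  B4 li={f} lo={a,f,k}
  B5 li={a,k} lo={a,f}
  B6 li={a,f} lo={f,k}
  B7 li=∅ lo=∅
  B8 li={f,k} lo={f,k}
  B9 li={f,k} lo=∅

live-out(B4) = ["a", "f", "k"]

Answer: ["a", "f", "k"]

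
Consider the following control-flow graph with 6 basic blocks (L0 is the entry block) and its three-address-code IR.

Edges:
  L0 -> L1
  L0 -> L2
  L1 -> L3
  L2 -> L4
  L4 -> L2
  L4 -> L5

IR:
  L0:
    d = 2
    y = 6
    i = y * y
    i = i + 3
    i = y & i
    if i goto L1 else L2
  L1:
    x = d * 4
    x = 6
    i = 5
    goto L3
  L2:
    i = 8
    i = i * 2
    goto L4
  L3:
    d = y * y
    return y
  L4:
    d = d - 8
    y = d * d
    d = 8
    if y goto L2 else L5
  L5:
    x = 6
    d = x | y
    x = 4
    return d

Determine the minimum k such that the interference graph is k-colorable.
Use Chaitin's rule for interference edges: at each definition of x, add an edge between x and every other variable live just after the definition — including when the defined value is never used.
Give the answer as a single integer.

Per-block:
  L0 def {d,i,y} use ∅
  L1 def {i,x} use {d}
  L2 def {i} use ∅
  L3 def {d} use {y}
  L4 def {d,y} use {d}
  L5 def {d,x} use {y}

Live sets:
  L0 li=∅ lo={d,y}
  L1 li={d,y} lo={y}
  L2 li={d} lo={d}
  L3 li={y} lo=∅
  L4 li={d} lo={d,y}
  L5 li={y} lo=∅

Conflict graph:
  d — {i,x,y}
  i — {d,y}
  x — {d,y}
  y — {d,i,x}

Chromatic number:
  lower bound: {d,i,y} mutually conflict ⇒ χ ≥ 3
  3-colouring: R0={d}  R1={y}  R2={i,x}
  χ = 3

Answer: 3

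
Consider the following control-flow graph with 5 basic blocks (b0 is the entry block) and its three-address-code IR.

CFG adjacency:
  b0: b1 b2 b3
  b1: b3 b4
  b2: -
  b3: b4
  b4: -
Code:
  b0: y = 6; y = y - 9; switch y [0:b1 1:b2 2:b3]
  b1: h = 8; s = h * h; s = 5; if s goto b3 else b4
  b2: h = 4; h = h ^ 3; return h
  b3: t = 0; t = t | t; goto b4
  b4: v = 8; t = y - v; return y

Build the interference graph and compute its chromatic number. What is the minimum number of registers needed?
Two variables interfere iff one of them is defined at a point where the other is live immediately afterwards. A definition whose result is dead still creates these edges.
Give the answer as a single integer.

Per-block:
  b0: {y} / ∅
  b1: {h,s} / ∅
  b2: {h} / ∅
  b3: {t} / ∅
  b4: {t,v} / {y}

Backward fixpoint:
  b0: in=∅ out={y}
  b1: in={y} out={y}
  b2: in=∅ out=∅
  b3: in={y} out={y}
  b4: in={y} out=∅

Interfere edges:
  h — {y}
  s — {y}
  t — {y}
  v — {y}
  y — {h,s,t,v}

Registers:
  lower bound: {h,y} mutually conflict ⇒ χ ≥ 2
  2-colouring: R0={y}  R1={h,s,t,v}
  χ = 2

Answer: 2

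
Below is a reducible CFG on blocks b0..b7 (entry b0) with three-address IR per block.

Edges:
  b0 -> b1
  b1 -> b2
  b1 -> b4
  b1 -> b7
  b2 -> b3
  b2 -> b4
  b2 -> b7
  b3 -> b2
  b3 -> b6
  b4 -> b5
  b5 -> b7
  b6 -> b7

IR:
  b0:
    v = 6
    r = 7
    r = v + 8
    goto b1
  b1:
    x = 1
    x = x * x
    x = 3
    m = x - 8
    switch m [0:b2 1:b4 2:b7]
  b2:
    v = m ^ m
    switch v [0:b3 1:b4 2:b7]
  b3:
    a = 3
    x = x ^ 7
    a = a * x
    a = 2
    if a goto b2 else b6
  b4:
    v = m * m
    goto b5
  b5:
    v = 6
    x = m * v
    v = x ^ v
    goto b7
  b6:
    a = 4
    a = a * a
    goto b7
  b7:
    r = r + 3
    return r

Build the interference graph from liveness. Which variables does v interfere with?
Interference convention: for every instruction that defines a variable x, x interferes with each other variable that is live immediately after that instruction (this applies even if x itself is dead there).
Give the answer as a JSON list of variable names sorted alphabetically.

def/use:
  b0 def {r,v} use ∅
  b1 def {m,x} use ∅
  b2 def {v} use {m}
  b3 def {a,x} use {x}
  b4 def {v} use {m}
  b5 def {v,x} use {m}
  b6 def {a} use ∅
  b7 def {r} use {r}

Backward fixpoint:
  live b0: ∅→{r}
  live b1: {r}→{m,r,x}
  live b2: {m,r,x}→{m,r,x}
  live b3: {m,r,x}→{m,r,x}
  live b4: {m,r}→{m,r}
  live b5: {m,r}→{r}
  live b6: {r}→{r}
  live b7: {r}→∅

Conflict graph:
  a: {m,r,x}
  m: {a,r,v,x}
  r: {a,m,v,x}
  v: {m,r,x}
  x: {a,m,r,v}

N(v) = ["m", "r", "x"]

Answer: ["m", "r", "x"]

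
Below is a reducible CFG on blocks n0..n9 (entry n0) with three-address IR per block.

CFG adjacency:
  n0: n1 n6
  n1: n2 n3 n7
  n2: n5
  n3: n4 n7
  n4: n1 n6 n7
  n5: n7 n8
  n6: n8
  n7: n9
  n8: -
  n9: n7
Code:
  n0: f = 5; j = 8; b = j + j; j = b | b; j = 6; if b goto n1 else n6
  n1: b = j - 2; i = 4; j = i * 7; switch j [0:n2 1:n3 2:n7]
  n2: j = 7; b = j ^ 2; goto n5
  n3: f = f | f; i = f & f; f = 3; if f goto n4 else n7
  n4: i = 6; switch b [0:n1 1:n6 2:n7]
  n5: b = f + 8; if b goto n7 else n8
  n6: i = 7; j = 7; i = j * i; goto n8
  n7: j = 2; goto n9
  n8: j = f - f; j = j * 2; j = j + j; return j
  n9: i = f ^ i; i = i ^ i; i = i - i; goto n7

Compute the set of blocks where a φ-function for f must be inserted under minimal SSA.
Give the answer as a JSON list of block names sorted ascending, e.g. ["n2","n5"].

Answer: ["n1", "n6", "n7", "n8"]

Analysis:
idom tree: n1←n0 n2←n1 n3←n1 n4←n3 n5←n2 n6←n0 n7←n1 n8←n0 n9←n7
Dom at joins:
  n1: preds {n0,n4}: {n0} ∩ {n0,n1,n3,n4} = {n0}; idom=n0
  n6: preds {n0,n4}: {n0} ∩ {n0,n1,n3,n4} = {n0}; idom=n0
  n7: preds {n1,n3,n4,n5,n9}: {n0,n1} ∩ {n0,n1,n3} ∩ {n0,n1,n3,n4} ∩ {n0,n1,n2,n5} ∩ {n0,n1,n7,n9} = {n0,n1}; idom=n1
  n8: preds {n5,n6}: {n0,n1,n2,n5} ∩ {n0,n6} = {n0}; idom=n0

Frontier:
  n1←n0: walk · to n0
  n1←n4: walk n4→n3→n1 to n0
  n6←n0: walk · to n0
  n6←n4: walk n4→n3→n1 to n0
  n7←n1: walk · to n1
  n7←n3: walk n3 to n1
  n7←n4: walk n4→n3 to n1
  n7←n5: walk n5→n2 to n1
  n7←n9: walk n9→n7 to n1
  n8←n5: walk n5→n2→n1 to n0
  n8←n6: walk n6 to n0
  n0 → ∅
  n1 → {n1,n6,n8}
  n2 → {n7,n8}
  n3 → {n1,n6,n7}
  n4 → {n1,n6,n7}
  n5 → {n7,n8}
  n6 → {n8}
  n7 → {n7}
  n8 → ∅
  n9 → {n7}

φ for f: defs {n0,n3}
  DF⁺ = {n1,n6,n7,n8}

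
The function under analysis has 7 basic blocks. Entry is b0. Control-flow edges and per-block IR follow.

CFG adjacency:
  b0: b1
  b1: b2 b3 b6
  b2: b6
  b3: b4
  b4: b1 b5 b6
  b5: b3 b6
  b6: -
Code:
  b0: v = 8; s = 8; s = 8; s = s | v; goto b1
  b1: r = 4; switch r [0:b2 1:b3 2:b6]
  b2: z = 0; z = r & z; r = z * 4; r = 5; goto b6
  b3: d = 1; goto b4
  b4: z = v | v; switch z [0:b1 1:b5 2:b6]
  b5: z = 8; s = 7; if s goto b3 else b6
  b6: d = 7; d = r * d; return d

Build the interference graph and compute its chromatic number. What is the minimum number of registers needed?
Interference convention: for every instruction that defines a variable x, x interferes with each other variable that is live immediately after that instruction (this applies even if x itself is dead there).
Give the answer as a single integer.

def/use:
  b0 def {s,v} use ∅
  b1 def {r} use ∅
  b2 def {r,z} use {r}
  b3 def {d} use ∅
  b4 def {z} use {v}
  b5 def {s,z} use ∅
  b6 def {d} use {r}

Liveness:
  b0: in=∅ out={v}
  b1: in={v} out={r,v}
  b2: in={r} out={r}
  b3: in={r,v} out={r,v}
  b4: in={r,v} out={r,v}
  b5: in={r,v} out={r,v}
  b6: in={r} out=∅

Interfere edges:
  d: {r,v}
  r: {d,s,v,z}
  s: {r,v}
  v: {d,r,s,z}
  z: {r,v}

Colouring:
  clique {d,r,v} ⇒ need ≥ 3
  assign d→c2 r→c0 s→c2 v→c1 z→c2 — no edge inside a register ⇒ χ ≤ 3
  χ = 3

Answer: 3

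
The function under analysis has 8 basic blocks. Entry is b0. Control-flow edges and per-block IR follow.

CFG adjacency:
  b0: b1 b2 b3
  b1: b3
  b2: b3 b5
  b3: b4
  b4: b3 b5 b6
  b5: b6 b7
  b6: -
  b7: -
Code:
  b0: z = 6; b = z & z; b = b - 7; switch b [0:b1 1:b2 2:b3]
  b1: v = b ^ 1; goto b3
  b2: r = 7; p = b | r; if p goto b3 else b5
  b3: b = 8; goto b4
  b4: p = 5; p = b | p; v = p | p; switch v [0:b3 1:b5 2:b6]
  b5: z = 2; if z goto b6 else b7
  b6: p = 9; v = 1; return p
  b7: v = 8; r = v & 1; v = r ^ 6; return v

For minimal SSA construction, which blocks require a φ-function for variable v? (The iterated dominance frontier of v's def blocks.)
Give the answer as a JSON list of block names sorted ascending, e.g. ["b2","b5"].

idom tree: b1←b0 b2←b0 b3←b0 b4←b3 b5←b0 b6←b0 b7←b5
Dom at joins:
  b3: preds {b0,b1,b2,b4}: {b0} ∩ {b0,b1} ∩ {b0,b2} ∩ {b0,b3,b4} = {b0}; idom=b0
  b5: preds {b2,b4}: {b0,b2} ∩ {b0,b3,b4} = {b0}; idom=b0
  b6: preds {b4,b5}: {b0,b3,b4} ∩ {b0,b5} = {b0}; idom=b0

Frontier:
  join b3 pred b0: · stop@b0
  join b3 pred b1: b1 stop@b0
  join b3 pred b2: b2 stop@b0
  join b3 pred b4: b4→b3 stop@b0
  join b5 pred b2: b2 stop@b0
  join b5 pred b4: b4→b3 stop@b0
  join b6 pred b4: b4→b3 stop@b0
  join b6 pred b5: b5 stop@b0
  b0: DF=∅
  b1: DF={b3}
  b2: DF={b3,b5}
  b3: DF={b3,b5,b6}
  b4: DF={b3,b5,b6}
  b5: DF={b6}
  b6: DF=∅
  b7: DF=∅

φ for v: defs {b1,b4,b6,b7}
  DF⁺ = {b3,b5,b6}

Answer: ["b3", "b5", "b6"]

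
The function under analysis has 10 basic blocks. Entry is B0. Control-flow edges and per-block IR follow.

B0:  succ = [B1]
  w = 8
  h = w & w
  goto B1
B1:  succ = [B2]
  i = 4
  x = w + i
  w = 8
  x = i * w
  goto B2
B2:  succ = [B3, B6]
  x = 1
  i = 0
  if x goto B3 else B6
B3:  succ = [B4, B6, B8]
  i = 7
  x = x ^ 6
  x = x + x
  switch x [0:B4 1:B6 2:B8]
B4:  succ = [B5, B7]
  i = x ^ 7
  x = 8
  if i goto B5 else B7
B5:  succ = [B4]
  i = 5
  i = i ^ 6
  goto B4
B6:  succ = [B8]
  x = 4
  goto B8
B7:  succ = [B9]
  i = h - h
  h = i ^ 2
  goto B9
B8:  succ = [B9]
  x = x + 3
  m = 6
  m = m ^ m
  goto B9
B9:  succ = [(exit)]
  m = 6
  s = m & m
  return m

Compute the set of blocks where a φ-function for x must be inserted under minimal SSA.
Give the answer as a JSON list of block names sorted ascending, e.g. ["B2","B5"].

idom tree: B1←B0 B2←B1 B3←B2 B4←B3 B5←B4 B6←B2 B7←B4 B8←B2 B9←B2
Join-block Dom:
  B4: preds {B3,B5}: {B0,B1,B2,B3} ∩ {B0,B1,B2,B3,B4,B5} = {B0,B1,B2,B3}; idom=B3
  B6: preds {B2,B3}: {B0,B1,B2} ∩ {B0,B1,B2,B3} = {B0,B1,B2}; idom=B2
  B8: preds {B3,B6}: {B0,B1,B2,B3} ∩ {B0,B1,B2,B6} = {B0,B1,B2}; idom=B2
  B9: preds {B7,B8}: {B0,B1,B2,B3,B4,B7} ∩ {B0,B1,B2,B8} = {B0,B1,B2}; idom=B2

DF derivation:
  join B4 pred B3: · stop@B3
  join B4 pred B5: B5→B4 stop@B3
  join B6 pred B2: · stop@B2
  join B6 pred B3: B3 stop@B2
  join B8 pred B3: B3 stop@B2
  join B8 pred B6: B6 stop@B2
  join B9 pred B7: B7→B4→B3 stop@B2
  join B9 pred B8: B8 stop@B2
  B0: DF=∅
  B1: DF=∅
  B2: DF=∅
  B3: DF={B6,B8,B9}
  B4: DF={B4,B9}
  B5: DF={B4}
  B6: DF={B8}
  B7: DF={B9}
  B8: DF={B9}
  B9: DF=∅

φ for x: defs {B1,B2,B3,B4,B6,B8}
  DF⁺ = {B4,B6,B8,B9}

Answer: ["B4", "B6", "B8", "B9"]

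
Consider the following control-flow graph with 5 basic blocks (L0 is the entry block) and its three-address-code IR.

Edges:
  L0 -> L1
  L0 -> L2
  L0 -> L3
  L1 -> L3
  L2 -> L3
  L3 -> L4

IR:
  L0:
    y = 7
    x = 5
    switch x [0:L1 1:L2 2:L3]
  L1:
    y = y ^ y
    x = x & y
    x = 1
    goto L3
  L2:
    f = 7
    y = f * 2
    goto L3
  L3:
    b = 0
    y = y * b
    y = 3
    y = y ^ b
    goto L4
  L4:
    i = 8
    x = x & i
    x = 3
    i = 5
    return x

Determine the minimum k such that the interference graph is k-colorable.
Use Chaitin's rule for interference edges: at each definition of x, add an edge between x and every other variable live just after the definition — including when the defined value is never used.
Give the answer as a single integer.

Per-block:
  L0 def {x,y} use ∅
  L1 def {x,y} use {x,y}
  L2 def {f,y} use ∅
  L3 def {b,y} use {y}
  L4 def {i,x} use {x}

Liveness:
  live L0: ∅→{x,y}
  live L1: {x,y}→{x,y}
  live L2: {x}→{x,y}
  live L3: {x,y}→{x}
  live L4: {x}→∅

Interfere edges:
  b↔{x,y}
  f↔{x}
  i↔{x}
  x↔{b,f,i,y}
  y↔{b,x}

Chromatic number:
  {b,x,y} pairwise interfere (3-clique) ⇒ χ ≥ 3
  assign b→R1 f→R1 i→R1 x→R0 y→R2 — no edge inside a register ⇒ χ ≤ 3
  χ = 3

Answer: 3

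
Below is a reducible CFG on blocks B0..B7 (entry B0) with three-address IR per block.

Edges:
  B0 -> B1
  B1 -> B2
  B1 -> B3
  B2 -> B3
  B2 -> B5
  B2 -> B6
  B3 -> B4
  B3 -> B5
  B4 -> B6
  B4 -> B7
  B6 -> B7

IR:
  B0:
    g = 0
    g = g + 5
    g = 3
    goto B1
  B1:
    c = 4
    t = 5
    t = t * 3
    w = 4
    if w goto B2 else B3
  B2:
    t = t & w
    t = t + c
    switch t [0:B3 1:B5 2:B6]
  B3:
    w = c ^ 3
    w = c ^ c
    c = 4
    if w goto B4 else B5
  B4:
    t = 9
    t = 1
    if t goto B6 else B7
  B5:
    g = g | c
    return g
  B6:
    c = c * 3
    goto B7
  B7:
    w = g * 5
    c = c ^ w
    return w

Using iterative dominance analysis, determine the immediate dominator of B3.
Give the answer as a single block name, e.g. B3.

idom tree: B1←B0 B2←B1 B3←B1 B4←B3 B5←B1 B6←B1 B7←B1
Join-block Dom:
  B3: preds {B1,B2}: {B0,B1} ∩ {B0,B1,B2} = {B0,B1}; idom=B1
  B5: preds {B2,B3}: {B0,B1,B2} ∩ {B0,B1,B3} = {B0,B1}; idom=B1
  B6: preds {B2,B4}: {B0,B1,B2} ∩ {B0,B1,B3,B4} = {B0,B1}; idom=B1
  B7: preds {B4,B6}: {B0,B1,B3,B4} ∩ {B0,B1,B6} = {B0,B1}; idom=B1

idom(B3) = B1

Answer: B1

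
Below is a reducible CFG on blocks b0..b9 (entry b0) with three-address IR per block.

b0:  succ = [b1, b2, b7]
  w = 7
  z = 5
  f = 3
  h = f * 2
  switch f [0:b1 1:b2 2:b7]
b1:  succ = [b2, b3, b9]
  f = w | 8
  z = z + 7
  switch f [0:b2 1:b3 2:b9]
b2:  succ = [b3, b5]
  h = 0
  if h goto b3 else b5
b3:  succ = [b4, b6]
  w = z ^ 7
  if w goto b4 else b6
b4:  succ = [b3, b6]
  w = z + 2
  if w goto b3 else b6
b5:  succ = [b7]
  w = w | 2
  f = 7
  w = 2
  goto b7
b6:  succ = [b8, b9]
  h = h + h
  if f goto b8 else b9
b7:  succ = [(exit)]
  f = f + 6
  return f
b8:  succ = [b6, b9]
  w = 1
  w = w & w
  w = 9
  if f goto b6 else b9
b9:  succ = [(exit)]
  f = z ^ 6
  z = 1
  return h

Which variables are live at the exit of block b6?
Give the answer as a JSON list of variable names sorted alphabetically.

Per-block:
  b0: {f,h,w,z} / ∅
  b1: {f,z} / {w,z}
  b2: {h} / ∅
  b3: {w} / {z}
  b4: {w} / {z}
  b5: {f,w} / {w}
  b6: {h} / {f,h}
  b7: {f} / {f}
  b8: {w} / {f}
  b9: {f,z} / {h,z}

Live sets:
  live b0: ∅→{f,h,w,z}
  live b1: {h,w,z}→{f,h,w,z}
  live b2: {f,w,z}→{f,h,w,z}
  live b3: {f,h,z}→{f,h,z}
  live b4: {f,h,z}→{f,h,z}
  live b5: {w}→{f}
  live b6: {f,h,z}→{f,h,z}
  live b7: {f}→∅
  live b8: {f,h,z}→{f,h,z}
  live b9: {h,z}→∅

live-out(b6) = ["f", "h", "z"]

Answer: ["f", "h", "z"]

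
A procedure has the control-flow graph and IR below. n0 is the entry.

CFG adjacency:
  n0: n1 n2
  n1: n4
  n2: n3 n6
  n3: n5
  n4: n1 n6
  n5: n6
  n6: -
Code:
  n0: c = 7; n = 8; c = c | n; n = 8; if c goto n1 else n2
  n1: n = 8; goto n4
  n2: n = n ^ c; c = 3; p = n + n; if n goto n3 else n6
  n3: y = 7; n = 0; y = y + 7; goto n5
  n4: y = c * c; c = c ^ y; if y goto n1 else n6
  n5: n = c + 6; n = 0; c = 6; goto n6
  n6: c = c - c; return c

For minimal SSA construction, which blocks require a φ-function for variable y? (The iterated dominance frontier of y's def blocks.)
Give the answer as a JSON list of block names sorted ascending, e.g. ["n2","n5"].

Answer: ["n1", "n6"]

Derivation:
idom tree: n1←n0 n2←n0 n3←n2 n4←n1 n5←n3 n6←n0
Dom∩ at merges:
  n1: preds {n0,n4}: {n0} ∩ {n0,n1,n4} = {n0}; idom=n0
  n6: preds {n2,n4,n5}: {n0,n2} ∩ {n0,n1,n4} ∩ {n0,n2,n3,n5} = {n0}; idom=n0

DF derivation:
  n1←n0: walk · to n0
  n1←n4: walk n4→n1 to n0
  n6←n2: walk n2 to n0
  n6←n4: walk n4→n1 to n0
  n6←n5: walk n5→n3→n2 to n0
  n0: DF=∅
  n1: DF={n1,n6}
  n2: DF={n6}
  n3: DF={n6}
  n4: DF={n1,n6}
  n5: DF={n6}
  n6: DF=∅

φ for y: defs {n3,n4}
  DF⁺ = {n1,n6}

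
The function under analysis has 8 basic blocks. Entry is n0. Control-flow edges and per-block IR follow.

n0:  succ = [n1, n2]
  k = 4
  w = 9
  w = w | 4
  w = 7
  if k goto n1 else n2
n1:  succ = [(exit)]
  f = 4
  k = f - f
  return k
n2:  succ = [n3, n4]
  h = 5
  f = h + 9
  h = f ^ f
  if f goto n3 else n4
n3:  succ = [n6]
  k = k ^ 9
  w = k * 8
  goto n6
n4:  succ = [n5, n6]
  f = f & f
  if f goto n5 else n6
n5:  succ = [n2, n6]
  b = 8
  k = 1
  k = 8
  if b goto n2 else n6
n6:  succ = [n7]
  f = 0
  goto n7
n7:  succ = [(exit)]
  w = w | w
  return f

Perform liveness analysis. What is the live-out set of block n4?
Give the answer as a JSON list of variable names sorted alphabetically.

Answer: ["w"]

Analysis:
def/use:
  n0: {k,w} / ∅
  n1: {f,k} / ∅
  n2: {f,h} / ∅
  n3: {k,w} / {k}
  n4: {f} / {f}
  n5: {b,k} / ∅
  n6: {f} / ∅
  n7: {w} / {f,w}

Liveness:
  live n0: ∅→{k,w}
  live n1: ∅→∅
  live n2: {k,w}→{f,k,w}
  live n3: {k}→{w}
  live n4: {f,w}→{w}
  live n5: {w}→{k,w}
  live n6: {w}→{f,w}
  live n7: {f,w}→∅

live-out(n4) = ["w"]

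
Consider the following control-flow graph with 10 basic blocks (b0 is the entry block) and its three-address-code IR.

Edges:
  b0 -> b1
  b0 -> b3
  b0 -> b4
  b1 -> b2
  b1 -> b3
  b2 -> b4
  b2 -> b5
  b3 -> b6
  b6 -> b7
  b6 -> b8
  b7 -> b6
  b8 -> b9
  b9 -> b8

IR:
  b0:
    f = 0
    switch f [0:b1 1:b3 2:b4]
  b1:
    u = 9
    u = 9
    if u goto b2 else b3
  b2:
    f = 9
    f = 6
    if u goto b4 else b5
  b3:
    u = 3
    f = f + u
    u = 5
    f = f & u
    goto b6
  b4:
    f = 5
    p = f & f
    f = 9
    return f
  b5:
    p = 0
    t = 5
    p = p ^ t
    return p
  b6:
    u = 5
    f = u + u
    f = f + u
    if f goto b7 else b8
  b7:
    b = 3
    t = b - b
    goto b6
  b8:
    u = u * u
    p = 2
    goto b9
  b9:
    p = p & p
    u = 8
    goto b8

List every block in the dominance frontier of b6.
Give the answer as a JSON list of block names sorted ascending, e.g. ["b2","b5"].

idom tree: b1←b0 b2←b1 b3←b0 b4←b0 b5←b2 b6←b3 b7←b6 b8←b6 b9←b8
Join-block Dom:
  b3: preds {b0,b1}: {b0} ∩ {b0,b1} = {b0}; idom=b0
  b4: preds {b0,b2}: {b0} ∩ {b0,b1,b2} = {b0}; idom=b0
  b6: preds {b3,b7}: {b0,b3} ∩ {b0,b3,b6,b7} = {b0,b3}; idom=b3
  b8: preds {b6,b9}: {b0,b3,b6} ∩ {b0,b3,b6,b8,b9} = {b0,b3,b6}; idom=b6

DF derivation:
  b3←b0: walk · to b0
  b3←b1: walk b1 to b0
  b4←b0: walk · to b0
  b4←b2: walk b2→b1 to b0
  b6←b3: walk · to b3
  b6←b7: walk b7→b6 to b3
  b8←b6: walk · to b6
  b8←b9: walk b9→b8 to b6
  b0 → ∅
  b1 → {b3,b4}
  b2 → {b4}
  b3 → ∅
  b4 → ∅
  b5 → ∅
  b6 → {b6}
  b7 → {b6}
  b8 → {b8}
  b9 → {b8}

DF(b6) = ["b6"]

Answer: ["b6"]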